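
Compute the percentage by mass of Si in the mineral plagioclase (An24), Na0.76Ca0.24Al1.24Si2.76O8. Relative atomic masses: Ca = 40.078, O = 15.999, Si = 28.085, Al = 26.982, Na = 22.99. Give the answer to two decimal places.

29.13 mass %

Molar mass of Na0.76Ca0.24Al1.24Si2.76O8: 0.76*22.99 + 0.24*40.078 + 1.24*26.982 + 2.76*28.085 + 8*15.999 = 266.055 g/mol.
Mass of Si per formula unit: 2.76 × 28.085 = 77.515 g.
Weight fraction Si = 77.515 / 266.055 = 0.2913.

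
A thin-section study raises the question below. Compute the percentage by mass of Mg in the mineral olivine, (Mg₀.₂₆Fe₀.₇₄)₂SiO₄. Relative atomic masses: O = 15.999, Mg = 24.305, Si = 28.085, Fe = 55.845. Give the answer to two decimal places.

6.75 weight percent

Formula mass = 0.52×24.305 + 1.48×55.845 + 1×28.085 + 4×15.999 = 187.370 g/mol, of which 12.639 g is Mg.
So Mg makes up 12.639/187.370 = 0.0675 of the mass, i.e. 6.75%.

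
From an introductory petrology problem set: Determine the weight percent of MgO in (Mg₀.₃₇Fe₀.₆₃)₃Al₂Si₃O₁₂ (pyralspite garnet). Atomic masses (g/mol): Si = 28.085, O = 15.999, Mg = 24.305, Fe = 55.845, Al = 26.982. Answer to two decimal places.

9.67 wt%

Molar mass of (Mg₀.₃₇Fe₀.₆₃)₃Al₂Si₃O₁₂ = 1.11×24.305 + 1.89×55.845 + 2×26.982 + 3×28.085 + 12×15.999 = 462.733 g/mol.
Each formula unit contains 1.11 Mg, equivalent to 1.11/1 = 1.1100 mol MgO.
M(MgO) = 1×24.305 + 1×15.999 = 40.304 g/mol.
Mass of MgO per formula unit = 1.1100 × 40.304 = 44.737 g.
MgO wt% = 44.737 / 462.733 × 100 = 9.67%.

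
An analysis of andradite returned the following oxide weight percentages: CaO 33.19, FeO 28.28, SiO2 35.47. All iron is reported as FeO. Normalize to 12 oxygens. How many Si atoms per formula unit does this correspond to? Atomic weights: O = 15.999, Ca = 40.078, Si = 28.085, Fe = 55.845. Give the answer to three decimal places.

33.19 wt% CaO ÷ 56.077 g/mol = 0.59186 mol, giving 0.59186 Ca and 0.59186 O.
28.28 wt% FeO ÷ 71.844 g/mol = 0.39363 mol, giving 0.39363 Fe and 0.39363 O.
35.47 wt% SiO2 ÷ 60.083 g/mol = 0.59035 mol, giving 0.59035 Si and 1.18070 O.
Oxygen sums to 2.16619; scaling by 12/2.16619 = 5.53968 puts the formula on 12 O.
Si: 0.59035 × 5.53968 = 3.270 atoms per formula unit.

3.270 Si apfu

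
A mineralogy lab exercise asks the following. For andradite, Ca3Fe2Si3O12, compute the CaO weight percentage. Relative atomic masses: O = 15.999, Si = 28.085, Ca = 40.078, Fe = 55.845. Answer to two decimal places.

Formula mass = 508.167 g/mol.
3 Ca → 3.0000 mol CaO per formula unit; M(CaO) = 56.077, so CaO mass = 168.231 g.
168.231/508.167 × 100 = 33.11 wt%.

33.11 wt%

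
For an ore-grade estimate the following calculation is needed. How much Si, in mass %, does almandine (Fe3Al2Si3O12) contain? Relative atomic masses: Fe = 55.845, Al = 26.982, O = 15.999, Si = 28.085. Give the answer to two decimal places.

16.93 mass %

Formula mass = 3·55.845 + 2·26.982 + 3·28.085 + 12·15.999 = 497.742 g/mol, of which 84.255 g is Si.
So Si makes up 84.255/497.742 = 0.1693 of the mass, i.e. 16.93%.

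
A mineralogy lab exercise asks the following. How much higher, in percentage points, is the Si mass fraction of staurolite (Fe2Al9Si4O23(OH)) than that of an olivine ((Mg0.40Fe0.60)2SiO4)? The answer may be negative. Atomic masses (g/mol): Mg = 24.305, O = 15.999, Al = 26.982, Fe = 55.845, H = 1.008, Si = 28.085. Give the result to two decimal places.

-2.54 percentage points

Si in Fe2Al9Si4O23(OH): molar mass 851.852 g/mol; 4×28.085 = 112.340 g → 13.19 wt%.
Si in (Mg0.40Fe0.60)2SiO4: molar mass 178.539 g/mol; 1×28.085 = 28.085 g → 15.73 wt%.
Difference = 13.19 − 15.73 = -2.54 percentage points.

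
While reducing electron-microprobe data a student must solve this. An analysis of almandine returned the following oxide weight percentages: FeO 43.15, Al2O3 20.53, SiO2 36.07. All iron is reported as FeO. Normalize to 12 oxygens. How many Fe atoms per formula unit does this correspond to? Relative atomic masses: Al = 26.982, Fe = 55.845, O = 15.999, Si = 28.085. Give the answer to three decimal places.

43.15 wt% FeO ÷ 71.844 g/mol = 0.60061 mol, giving 0.60061 Fe and 0.60061 O.
20.53 wt% Al2O3 ÷ 101.961 g/mol = 0.20135 mol, giving 0.40270 Al and 0.60405 O.
36.07 wt% SiO2 ÷ 60.083 g/mol = 0.60034 mol, giving 0.60034 Si and 1.20068 O.
Oxygen sums to 2.40534; scaling by 12/2.40534 = 4.98890 puts the formula on 12 O.
Fe: 0.60061 × 4.98890 = 2.996 atoms per formula unit.

2.996 Fe apfu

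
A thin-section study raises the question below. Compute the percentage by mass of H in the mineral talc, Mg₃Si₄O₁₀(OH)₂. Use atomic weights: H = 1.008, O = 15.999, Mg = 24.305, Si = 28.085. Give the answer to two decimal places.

Molar mass of Mg₃Si₄O₁₀(OH)₂: 3*24.305 + 4*28.085 + 12*15.999 + 2*1.008 = 379.259 g/mol.
Mass of H per formula unit: 2 × 1.008 = 2.016 g.
Weight fraction H = 2.016 / 379.259 = 0.0053.

0.53 wt%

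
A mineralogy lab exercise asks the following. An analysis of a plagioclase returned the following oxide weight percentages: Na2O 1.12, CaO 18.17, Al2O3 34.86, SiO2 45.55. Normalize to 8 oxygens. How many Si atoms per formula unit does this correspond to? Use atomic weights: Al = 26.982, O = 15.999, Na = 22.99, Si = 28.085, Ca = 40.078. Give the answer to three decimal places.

2.103 Si apfu

1.12 wt% Na2O ÷ 61.979 g/mol = 0.01807 mol, giving 0.03614 Na and 0.01807 O.
18.17 wt% CaO ÷ 56.077 g/mol = 0.32402 mol, giving 0.32402 Ca and 0.32402 O.
34.86 wt% Al2O3 ÷ 101.961 g/mol = 0.34190 mol, giving 0.68380 Al and 1.02570 O.
45.55 wt% SiO2 ÷ 60.083 g/mol = 0.75812 mol, giving 0.75812 Si and 1.51624 O.
Oxygen sums to 2.88403; scaling by 8/2.88403 = 2.77390 puts the formula on 8 O.
Si: 0.75812 × 2.77390 = 2.103 atoms per formula unit.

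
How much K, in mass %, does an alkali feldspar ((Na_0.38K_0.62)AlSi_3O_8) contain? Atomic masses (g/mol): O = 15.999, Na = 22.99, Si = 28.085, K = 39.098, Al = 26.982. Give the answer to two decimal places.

8.91 mass %

Formula mass = 0.38×22.99 + 0.62×39.098 + 1×26.982 + 3×28.085 + 8×15.999 = 272.206 g/mol, of which 24.241 g is K.
So K makes up 24.241/272.206 = 0.0891 of the mass, i.e. 8.91%.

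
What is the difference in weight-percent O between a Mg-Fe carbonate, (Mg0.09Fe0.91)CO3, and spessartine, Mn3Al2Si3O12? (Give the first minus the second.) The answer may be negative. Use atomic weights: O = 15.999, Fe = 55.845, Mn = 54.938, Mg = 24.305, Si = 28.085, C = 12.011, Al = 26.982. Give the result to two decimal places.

M((Mg0.09Fe0.91)CO3) = 113.014 g/mol, so wt% O = 47.997/113.014 × 100 = 42.47%.
M(Mn3Al2Si3O12) = 495.021 g/mol, so wt% O = 191.988/495.021 × 100 = 38.78%.
42.47 − 38.78 = 3.69 pp.

3.69 percentage points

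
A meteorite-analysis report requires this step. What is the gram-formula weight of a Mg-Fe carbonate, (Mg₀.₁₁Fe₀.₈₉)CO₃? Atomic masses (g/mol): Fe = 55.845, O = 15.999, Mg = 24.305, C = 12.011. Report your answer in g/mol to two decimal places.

M = 0.11*24.305 + 0.89*55.845 + 1*12.011 + 3*15.999

112.38 g/mol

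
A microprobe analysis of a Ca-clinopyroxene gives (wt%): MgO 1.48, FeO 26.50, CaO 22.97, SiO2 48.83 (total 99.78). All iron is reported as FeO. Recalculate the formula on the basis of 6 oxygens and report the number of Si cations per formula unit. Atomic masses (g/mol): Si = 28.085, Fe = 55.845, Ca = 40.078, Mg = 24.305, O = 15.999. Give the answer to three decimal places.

1.998 Si apfu

MgO: 1.48/40.304 = 0.03672 mol → 0.03672 mol Mg, 0.03672 mol O.
FeO: 26.50/71.844 = 0.36885 mol → 0.36885 mol Fe, 0.36885 mol O.
CaO: 22.97/56.077 = 0.40962 mol → 0.40962 mol Ca, 0.40962 mol O.
SiO2: 48.83/60.083 = 0.81271 mol → 0.81271 mol Si, 1.62542 mol O.
Total oxygen = 2.44061 mol. Normalization factor = 6/2.44061 = 2.45840.
Si per 6 O = 0.81271 × 2.45840 = 1.998.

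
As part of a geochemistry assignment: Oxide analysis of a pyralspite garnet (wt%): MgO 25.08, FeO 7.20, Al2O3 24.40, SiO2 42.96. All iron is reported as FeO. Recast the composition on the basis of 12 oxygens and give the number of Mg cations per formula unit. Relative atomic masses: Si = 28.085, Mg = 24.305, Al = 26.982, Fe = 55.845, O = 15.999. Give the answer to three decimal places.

MgO: 25.08/40.304 = 0.62227 mol → 0.62227 mol Mg, 0.62227 mol O.
FeO: 7.20/71.844 = 0.10022 mol → 0.10022 mol Fe, 0.10022 mol O.
Al2O3: 24.40/101.961 = 0.23931 mol → 0.47862 mol Al, 0.71793 mol O.
SiO2: 42.96/60.083 = 0.71501 mol → 0.71501 mol Si, 1.43002 mol O.
Total oxygen = 2.87044 mol. Normalization factor = 12/2.87044 = 4.18054.
Mg per 12 O = 0.62227 × 4.18054 = 2.601.

2.601 Mg apfu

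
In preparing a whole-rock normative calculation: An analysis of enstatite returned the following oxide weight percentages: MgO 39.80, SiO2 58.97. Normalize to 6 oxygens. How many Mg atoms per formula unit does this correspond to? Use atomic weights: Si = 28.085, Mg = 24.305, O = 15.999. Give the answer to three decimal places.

MgO: 39.80/40.304 = 0.98750 mol → 0.98750 mol Mg, 0.98750 mol O.
SiO2: 58.97/60.083 = 0.98148 mol → 0.98148 mol Si, 1.96296 mol O.
Total oxygen = 2.95046 mol. Normalization factor = 6/2.95046 = 2.03358.
Mg per 6 O = 0.98750 × 2.03358 = 2.008.

2.008 Mg apfu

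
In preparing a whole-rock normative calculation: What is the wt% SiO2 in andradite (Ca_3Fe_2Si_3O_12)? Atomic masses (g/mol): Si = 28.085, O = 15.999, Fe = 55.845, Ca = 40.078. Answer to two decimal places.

35.47 wt%

Formula mass = 508.167 g/mol.
3 Si → 3.0000 mol SiO2 per formula unit; M(SiO2) = 60.083, so SiO2 mass = 180.249 g.
180.249/508.167 × 100 = 35.47 wt%.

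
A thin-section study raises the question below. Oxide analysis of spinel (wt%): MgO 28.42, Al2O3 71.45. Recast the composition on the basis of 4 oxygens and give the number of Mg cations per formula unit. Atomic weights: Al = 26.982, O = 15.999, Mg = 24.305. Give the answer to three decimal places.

28.42 wt% MgO ÷ 40.304 g/mol = 0.70514 mol, giving 0.70514 Mg and 0.70514 O.
71.45 wt% Al2O3 ÷ 101.961 g/mol = 0.70076 mol, giving 1.40152 Al and 2.10228 O.
Oxygen sums to 2.80742; scaling by 4/2.80742 = 1.42480 puts the formula on 4 O.
Mg: 0.70514 × 1.42480 = 1.005 atoms per formula unit.

1.005 Mg apfu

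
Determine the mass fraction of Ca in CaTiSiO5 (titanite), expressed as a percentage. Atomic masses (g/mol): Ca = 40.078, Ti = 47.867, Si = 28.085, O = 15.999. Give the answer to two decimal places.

Molar mass of CaTiSiO5: 1·40.078 + 1·47.867 + 1·28.085 + 5·15.999 = 196.025 g/mol.
Mass of Ca per formula unit: 1 × 40.078 = 40.078 g.
Weight fraction Ca = 40.078 / 196.025 = 0.2045.

20.45 weight percent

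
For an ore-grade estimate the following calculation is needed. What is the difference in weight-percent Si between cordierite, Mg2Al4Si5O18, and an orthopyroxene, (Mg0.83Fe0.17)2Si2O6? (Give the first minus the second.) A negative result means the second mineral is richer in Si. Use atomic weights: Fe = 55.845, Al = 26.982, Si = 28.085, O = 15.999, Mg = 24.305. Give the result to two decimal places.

-2.55 percentage points

Si in Mg2Al4Si5O18: molar mass 584.945 g/mol; 5×28.085 = 140.425 g → 24.01 wt%.
Si in (Mg0.83Fe0.17)2Si2O6: molar mass 211.498 g/mol; 2×28.085 = 56.170 g → 26.56 wt%.
Difference = 24.01 − 26.56 = -2.55 percentage points.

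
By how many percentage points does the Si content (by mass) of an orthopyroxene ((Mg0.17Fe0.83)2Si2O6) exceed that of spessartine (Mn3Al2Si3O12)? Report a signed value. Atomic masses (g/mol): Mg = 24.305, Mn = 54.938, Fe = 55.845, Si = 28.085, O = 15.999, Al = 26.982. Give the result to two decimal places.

First mineral: 56.170 g Si in 253.130 g formula = 22.19 wt% Si.
Second mineral: 84.255 g Si in 495.021 g formula = 17.02 wt% Si.
22.19% − 17.02% gives a difference of 5.17 percentage points.

5.17 percentage points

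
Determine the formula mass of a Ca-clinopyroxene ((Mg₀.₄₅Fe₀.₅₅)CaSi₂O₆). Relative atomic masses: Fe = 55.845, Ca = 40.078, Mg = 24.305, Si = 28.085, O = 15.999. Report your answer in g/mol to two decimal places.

M = 0.45×24.305 + 0.55×55.845 + 1×40.078 + 2×28.085 + 6×15.999

233.89 g/mol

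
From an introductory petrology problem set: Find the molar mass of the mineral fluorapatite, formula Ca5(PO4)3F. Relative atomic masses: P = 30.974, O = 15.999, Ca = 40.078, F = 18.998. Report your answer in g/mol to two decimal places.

Ca: 5 × 40.078 = 200.3900
P: 3 × 30.974 = 92.9220
O: 12 × 15.999 = 191.9880
F: 1 × 18.998 = 18.9980
Summing the contributions gives the formula mass.

504.30 g/mol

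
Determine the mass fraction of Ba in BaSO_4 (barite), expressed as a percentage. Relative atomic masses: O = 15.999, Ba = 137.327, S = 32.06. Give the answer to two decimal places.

58.84 wt%

Molar mass of BaSO_4: 1×137.327 + 1×32.06 + 4×15.999 = 233.383 g/mol.
Mass of Ba per formula unit: 1 × 137.327 = 137.327 g.
Weight fraction Ba = 137.327 / 233.383 = 0.5884.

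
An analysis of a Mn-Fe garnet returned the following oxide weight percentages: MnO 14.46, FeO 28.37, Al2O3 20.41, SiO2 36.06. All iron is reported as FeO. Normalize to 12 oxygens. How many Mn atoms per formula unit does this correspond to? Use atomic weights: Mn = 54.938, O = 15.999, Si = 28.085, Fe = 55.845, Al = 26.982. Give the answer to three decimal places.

MnO (M=70.937): mol = 0.20384; Mn = 0.20384, O = 0.20384.
FeO (M=71.844): mol = 0.39488; Fe = 0.39488, O = 0.39488.
Al2O3 (M=101.961): mol = 0.20017; Al = 0.40034, O = 0.60051.
SiO2 (M=60.083): mol = 0.60017; Si = 0.60017, O = 1.20034.
ΣO = 2.39957; factor = 12/ΣO = 5.00090.
Mn apfu = 0.20384 × 5.00090 = 1.019.

1.019 Mn apfu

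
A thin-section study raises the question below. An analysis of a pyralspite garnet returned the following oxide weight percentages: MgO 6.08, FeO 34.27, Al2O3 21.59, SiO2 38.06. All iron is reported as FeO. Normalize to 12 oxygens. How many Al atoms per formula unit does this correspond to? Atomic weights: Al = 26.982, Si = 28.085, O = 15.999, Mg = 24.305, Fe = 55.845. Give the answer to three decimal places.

MgO (M=40.304): mol = 0.15085; Mg = 0.15085, O = 0.15085.
FeO (M=71.844): mol = 0.47701; Fe = 0.47701, O = 0.47701.
Al2O3 (M=101.961): mol = 0.21175; Al = 0.42350, O = 0.63525.
SiO2 (M=60.083): mol = 0.63346; Si = 0.63346, O = 1.26692.
ΣO = 2.53003; factor = 12/ΣO = 4.74303.
Al apfu = 0.42350 × 4.74303 = 2.009.

2.009 Al apfu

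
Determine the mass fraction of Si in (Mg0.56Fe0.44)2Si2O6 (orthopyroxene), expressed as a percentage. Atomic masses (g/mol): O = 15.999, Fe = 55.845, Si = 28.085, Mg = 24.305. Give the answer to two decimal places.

Molar mass of (Mg0.56Fe0.44)2Si2O6: 1.12·24.305 + 0.88·55.845 + 2·28.085 + 6·15.999 = 228.529 g/mol.
Mass of Si per formula unit: 2 × 28.085 = 56.170 g.
Weight fraction Si = 56.170 / 228.529 = 0.2458.

24.58 weight percent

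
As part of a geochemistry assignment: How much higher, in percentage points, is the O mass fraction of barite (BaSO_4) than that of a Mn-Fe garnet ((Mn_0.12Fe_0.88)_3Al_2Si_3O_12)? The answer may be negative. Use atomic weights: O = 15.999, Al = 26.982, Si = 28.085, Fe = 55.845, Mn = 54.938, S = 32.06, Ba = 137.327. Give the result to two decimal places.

First mineral: 63.996 g O in 233.383 g formula = 27.42 wt% O.
Second mineral: 191.988 g O in 497.415 g formula = 38.60 wt% O.
27.42% − 38.60% gives a difference of -11.18 percentage points.

-11.18 percentage points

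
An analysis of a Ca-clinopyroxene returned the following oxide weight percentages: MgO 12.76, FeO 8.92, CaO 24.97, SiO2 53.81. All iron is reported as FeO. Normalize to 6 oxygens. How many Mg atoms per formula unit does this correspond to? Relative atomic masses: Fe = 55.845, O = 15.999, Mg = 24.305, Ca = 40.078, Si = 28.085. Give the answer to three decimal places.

0.710 Mg apfu

MgO (M=40.304): mol = 0.31659; Mg = 0.31659, O = 0.31659.
FeO (M=71.844): mol = 0.12416; Fe = 0.12416, O = 0.12416.
CaO (M=56.077): mol = 0.44528; Ca = 0.44528, O = 0.44528.
SiO2 (M=60.083): mol = 0.89559; Si = 0.89559, O = 1.79118.
ΣO = 2.67721; factor = 6/ΣO = 2.24114.
Mg apfu = 0.31659 × 2.24114 = 0.710.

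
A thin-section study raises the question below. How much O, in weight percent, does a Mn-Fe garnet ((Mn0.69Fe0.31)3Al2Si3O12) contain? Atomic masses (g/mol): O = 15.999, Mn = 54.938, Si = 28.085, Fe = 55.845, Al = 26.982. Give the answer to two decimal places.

38.72 weight percent

M((Mn0.69Fe0.31)3Al2Si3O12) = 495.865 g/mol.
O contributes 12 × 15.999 = 191.988 g per mole.
191.988/495.865 = 0.3872 → 38.72%.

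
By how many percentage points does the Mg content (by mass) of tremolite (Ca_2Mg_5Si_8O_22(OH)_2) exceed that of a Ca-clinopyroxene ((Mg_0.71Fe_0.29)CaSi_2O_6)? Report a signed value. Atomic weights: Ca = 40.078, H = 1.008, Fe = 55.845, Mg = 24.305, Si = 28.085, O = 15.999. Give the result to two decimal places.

7.31 percentage points

Mg in Ca_2Mg_5Si_8O_22(OH)_2: molar mass 812.353 g/mol; 5×24.305 = 121.525 g → 14.96 wt%.
Mg in (Mg_0.71Fe_0.29)CaSi_2O_6: molar mass 225.694 g/mol; 0.71×24.305 = 17.257 g → 7.65 wt%.
Difference = 14.96 − 7.65 = 7.31 percentage points.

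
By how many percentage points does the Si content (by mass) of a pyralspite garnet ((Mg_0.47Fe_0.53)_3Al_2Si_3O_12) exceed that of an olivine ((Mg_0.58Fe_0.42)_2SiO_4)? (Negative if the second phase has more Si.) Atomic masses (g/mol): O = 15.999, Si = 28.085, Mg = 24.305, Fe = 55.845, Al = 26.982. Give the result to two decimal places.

1.79 percentage points

First mineral: 84.255 g Si in 453.271 g formula = 18.59 wt% Si.
Second mineral: 28.085 g Si in 167.185 g formula = 16.80 wt% Si.
18.59% − 16.80% gives a difference of 1.79 percentage points.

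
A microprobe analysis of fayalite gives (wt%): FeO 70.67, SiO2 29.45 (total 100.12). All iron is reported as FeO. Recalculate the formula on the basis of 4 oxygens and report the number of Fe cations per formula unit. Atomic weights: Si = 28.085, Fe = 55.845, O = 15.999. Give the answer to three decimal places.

2.003 Fe apfu

FeO (M=71.844): mol = 0.98366; Fe = 0.98366, O = 0.98366.
SiO2 (M=60.083): mol = 0.49016; Si = 0.49016, O = 0.98032.
ΣO = 1.96398; factor = 4/ΣO = 2.03668.
Fe apfu = 0.98366 × 2.03668 = 2.003.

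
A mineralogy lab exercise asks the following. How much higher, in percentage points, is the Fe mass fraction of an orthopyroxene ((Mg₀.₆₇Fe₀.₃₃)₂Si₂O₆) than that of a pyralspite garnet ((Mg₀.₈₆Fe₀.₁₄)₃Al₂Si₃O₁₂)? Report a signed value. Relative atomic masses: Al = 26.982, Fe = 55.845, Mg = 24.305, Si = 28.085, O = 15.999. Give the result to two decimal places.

M((Mg₀.₆₇Fe₀.₃₃)₂Si₂O₆) = 221.590 g/mol, so wt% Fe = 36.858/221.590 × 100 = 16.63%.
M((Mg₀.₈₆Fe₀.₁₄)₃Al₂Si₃O₁₂) = 416.369 g/mol, so wt% Fe = 23.455/416.369 × 100 = 5.63%.
16.63 − 5.63 = 11.00 pp.

11.00 percentage points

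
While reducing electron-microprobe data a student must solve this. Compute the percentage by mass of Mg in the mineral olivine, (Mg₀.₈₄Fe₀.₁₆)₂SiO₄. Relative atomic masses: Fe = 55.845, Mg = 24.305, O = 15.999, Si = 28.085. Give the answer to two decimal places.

27.08 mass %

Molar mass of (Mg₀.₈₄Fe₀.₁₆)₂SiO₄: 1.68·24.305 + 0.32·55.845 + 1·28.085 + 4·15.999 = 150.784 g/mol.
Mass of Mg per formula unit: 1.68 × 24.305 = 40.832 g.
Weight fraction Mg = 40.832 / 150.784 = 0.2708.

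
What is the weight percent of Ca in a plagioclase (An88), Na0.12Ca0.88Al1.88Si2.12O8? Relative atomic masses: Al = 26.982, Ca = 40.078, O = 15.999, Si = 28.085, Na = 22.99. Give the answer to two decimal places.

M(Na0.12Ca0.88Al1.88Si2.12O8) = 276.286 g/mol.
Ca contributes 0.88 × 40.078 = 35.269 g per mole.
35.269/276.286 = 0.1277 → 12.77%.

12.77 mass %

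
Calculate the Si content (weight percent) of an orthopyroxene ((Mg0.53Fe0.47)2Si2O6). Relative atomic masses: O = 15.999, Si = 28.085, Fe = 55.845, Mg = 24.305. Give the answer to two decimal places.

M((Mg0.53Fe0.47)2Si2O6) = 230.422 g/mol.
Si contributes 2 × 28.085 = 56.170 g per mole.
56.170/230.422 = 0.2438 → 24.38%.

24.38 weight percent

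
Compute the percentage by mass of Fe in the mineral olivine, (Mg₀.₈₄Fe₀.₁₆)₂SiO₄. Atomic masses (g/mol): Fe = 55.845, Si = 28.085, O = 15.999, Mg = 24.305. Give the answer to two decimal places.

11.85 wt%

M((Mg₀.₈₄Fe₀.₁₆)₂SiO₄) = 150.784 g/mol.
Fe contributes 0.32 × 55.845 = 17.870 g per mole.
17.870/150.784 = 0.1185 → 11.85%.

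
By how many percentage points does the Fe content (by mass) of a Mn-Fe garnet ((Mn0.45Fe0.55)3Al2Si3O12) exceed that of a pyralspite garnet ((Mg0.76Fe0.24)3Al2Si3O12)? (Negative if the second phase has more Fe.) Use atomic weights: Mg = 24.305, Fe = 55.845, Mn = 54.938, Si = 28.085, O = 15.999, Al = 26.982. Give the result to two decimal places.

9.12 percentage points

M((Mn0.45Fe0.55)3Al2Si3O12) = 496.518 g/mol, so wt% Fe = 92.144/496.518 × 100 = 18.56%.
M((Mg0.76Fe0.24)3Al2Si3O12) = 425.831 g/mol, so wt% Fe = 40.208/425.831 × 100 = 9.44%.
18.56 − 9.44 = 9.12 pp.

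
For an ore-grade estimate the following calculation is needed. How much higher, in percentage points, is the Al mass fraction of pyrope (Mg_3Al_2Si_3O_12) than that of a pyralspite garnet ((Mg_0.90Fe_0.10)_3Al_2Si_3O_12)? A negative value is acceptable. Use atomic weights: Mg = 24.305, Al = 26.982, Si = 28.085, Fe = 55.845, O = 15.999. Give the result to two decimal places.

0.31 percentage points

Al in Mg_3Al_2Si_3O_12: molar mass 403.122 g/mol; 2×26.982 = 53.964 g → 13.39 wt%.
Al in (Mg_0.90Fe_0.10)_3Al_2Si_3O_12: molar mass 412.584 g/mol; 2×26.982 = 53.964 g → 13.08 wt%.
Difference = 13.39 − 13.08 = 0.31 percentage points.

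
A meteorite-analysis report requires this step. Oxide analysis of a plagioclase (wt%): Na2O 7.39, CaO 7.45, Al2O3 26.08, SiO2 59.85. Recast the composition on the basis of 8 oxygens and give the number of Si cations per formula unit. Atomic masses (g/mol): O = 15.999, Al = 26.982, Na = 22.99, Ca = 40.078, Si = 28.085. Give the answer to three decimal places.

Na2O (M=61.979): mol = 0.11923; Na = 0.23846, O = 0.11923.
CaO (M=56.077): mol = 0.13285; Ca = 0.13285, O = 0.13285.
Al2O3 (M=101.961): mol = 0.25578; Al = 0.51156, O = 0.76734.
SiO2 (M=60.083): mol = 0.99612; Si = 0.99612, O = 1.99224.
ΣO = 3.01166; factor = 8/ΣO = 2.65634.
Si apfu = 0.99612 × 2.65634 = 2.646.

2.646 Si apfu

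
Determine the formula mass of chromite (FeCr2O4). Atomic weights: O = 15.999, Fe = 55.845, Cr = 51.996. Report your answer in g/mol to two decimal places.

223.83 g/mol

The formula mass is the sum 1(55.845) + 2(51.996) + 4(15.999).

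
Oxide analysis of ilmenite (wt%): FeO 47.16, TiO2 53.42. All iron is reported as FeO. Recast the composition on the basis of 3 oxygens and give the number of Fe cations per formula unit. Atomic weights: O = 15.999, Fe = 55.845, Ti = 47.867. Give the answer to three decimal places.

0.988 Fe apfu

47.16 wt% FeO ÷ 71.844 g/mol = 0.65642 mol, giving 0.65642 Fe and 0.65642 O.
53.42 wt% TiO2 ÷ 79.865 g/mol = 0.66888 mol, giving 0.66888 Ti and 1.33776 O.
Oxygen sums to 1.99418; scaling by 3/1.99418 = 1.50438 puts the formula on 3 O.
Fe: 0.65642 × 1.50438 = 0.988 atoms per formula unit.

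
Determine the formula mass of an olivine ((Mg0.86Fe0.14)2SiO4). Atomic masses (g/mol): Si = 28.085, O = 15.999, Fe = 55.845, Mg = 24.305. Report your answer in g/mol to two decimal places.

Mg: 1.72 × 24.305 = 41.8046
Fe: 0.28 × 55.845 = 15.6366
Si: 1 × 28.085 = 28.0850
O: 4 × 15.999 = 63.9960
Summing the contributions gives the formula mass.

149.52 g/mol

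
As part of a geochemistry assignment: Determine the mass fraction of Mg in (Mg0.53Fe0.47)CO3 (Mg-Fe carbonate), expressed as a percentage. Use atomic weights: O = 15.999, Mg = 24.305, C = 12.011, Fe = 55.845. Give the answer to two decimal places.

Molar mass of (Mg0.53Fe0.47)CO3: 0.53×24.305 + 0.47×55.845 + 1×12.011 + 3×15.999 = 99.137 g/mol.
Mass of Mg per formula unit: 0.53 × 24.305 = 12.882 g.
Weight fraction Mg = 12.882 / 99.137 = 0.1299.

12.99 weight percent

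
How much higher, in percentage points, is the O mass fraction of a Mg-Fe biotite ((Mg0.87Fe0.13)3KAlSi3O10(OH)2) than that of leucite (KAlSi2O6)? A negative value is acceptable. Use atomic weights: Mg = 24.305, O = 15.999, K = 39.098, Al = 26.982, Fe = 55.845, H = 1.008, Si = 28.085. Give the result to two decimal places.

0.71 percentage points

First mineral: 191.988 g O in 429.555 g formula = 44.69 wt% O.
Second mineral: 95.994 g O in 218.244 g formula = 43.98 wt% O.
44.69% − 43.98% gives a difference of 0.71 percentage points.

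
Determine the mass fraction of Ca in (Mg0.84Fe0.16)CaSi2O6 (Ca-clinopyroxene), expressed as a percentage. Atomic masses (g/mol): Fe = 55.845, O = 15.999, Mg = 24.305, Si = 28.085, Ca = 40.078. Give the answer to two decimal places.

18.09 weight percent

M((Mg0.84Fe0.16)CaSi2O6) = 221.593 g/mol.
Ca contributes 1 × 40.078 = 40.078 g per mole.
40.078/221.593 = 0.1809 → 18.09%.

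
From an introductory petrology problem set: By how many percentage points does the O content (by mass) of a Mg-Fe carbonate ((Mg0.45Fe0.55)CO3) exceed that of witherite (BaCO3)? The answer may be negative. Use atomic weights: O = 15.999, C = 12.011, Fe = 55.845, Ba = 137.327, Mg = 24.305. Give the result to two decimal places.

O in (Mg0.45Fe0.55)CO3: molar mass 101.660 g/mol; 3×15.999 = 47.997 g → 47.21 wt%.
O in BaCO3: molar mass 197.335 g/mol; 3×15.999 = 47.997 g → 24.32 wt%.
Difference = 47.21 − 24.32 = 22.89 percentage points.

22.89 percentage points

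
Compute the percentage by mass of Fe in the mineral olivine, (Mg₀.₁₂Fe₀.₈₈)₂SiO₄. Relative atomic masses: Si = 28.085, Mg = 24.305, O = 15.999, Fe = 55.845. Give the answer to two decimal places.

50.10 mass %

M((Mg₀.₁₂Fe₀.₈₈)₂SiO₄) = 196.201 g/mol.
Fe contributes 1.76 × 55.845 = 98.287 g per mole.
98.287/196.201 = 0.5010 → 50.10%.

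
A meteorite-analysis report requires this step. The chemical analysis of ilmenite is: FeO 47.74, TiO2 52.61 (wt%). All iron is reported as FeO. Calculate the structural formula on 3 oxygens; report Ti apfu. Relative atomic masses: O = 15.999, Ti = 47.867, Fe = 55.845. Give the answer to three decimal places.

0.997 Ti apfu

FeO (M=71.844): mol = 0.66450; Fe = 0.66450, O = 0.66450.
TiO2 (M=79.865): mol = 0.65874; Ti = 0.65874, O = 1.31748.
ΣO = 1.98198; factor = 3/ΣO = 1.51364.
Ti apfu = 0.65874 × 1.51364 = 0.997.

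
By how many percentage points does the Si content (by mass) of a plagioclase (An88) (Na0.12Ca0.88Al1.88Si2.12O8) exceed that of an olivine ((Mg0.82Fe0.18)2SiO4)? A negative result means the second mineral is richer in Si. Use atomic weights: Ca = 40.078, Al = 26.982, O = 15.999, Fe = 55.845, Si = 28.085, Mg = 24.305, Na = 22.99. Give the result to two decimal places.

3.08 percentage points

M(Na0.12Ca0.88Al1.88Si2.12O8) = 276.286 g/mol, so wt% Si = 59.540/276.286 × 100 = 21.55%.
M((Mg0.82Fe0.18)2SiO4) = 152.045 g/mol, so wt% Si = 28.085/152.045 × 100 = 18.47%.
21.55 − 18.47 = 3.08 pp.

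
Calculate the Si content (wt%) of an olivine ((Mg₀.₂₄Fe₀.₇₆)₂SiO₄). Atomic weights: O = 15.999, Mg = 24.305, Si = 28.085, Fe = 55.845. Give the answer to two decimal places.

Molar mass of (Mg₀.₂₄Fe₀.₇₆)₂SiO₄: 0.48*24.305 + 1.52*55.845 + 1*28.085 + 4*15.999 = 188.632 g/mol.
Mass of Si per formula unit: 1 × 28.085 = 28.085 g.
Weight fraction Si = 28.085 / 188.632 = 0.1489.

14.89 wt%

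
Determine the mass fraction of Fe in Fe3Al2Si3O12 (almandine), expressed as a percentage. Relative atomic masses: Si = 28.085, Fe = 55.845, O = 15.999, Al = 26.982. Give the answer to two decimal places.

Formula mass = 3·55.845 + 2·26.982 + 3·28.085 + 12·15.999 = 497.742 g/mol, of which 167.535 g is Fe.
So Fe makes up 167.535/497.742 = 0.3366 of the mass, i.e. 33.66%.

33.66 weight percent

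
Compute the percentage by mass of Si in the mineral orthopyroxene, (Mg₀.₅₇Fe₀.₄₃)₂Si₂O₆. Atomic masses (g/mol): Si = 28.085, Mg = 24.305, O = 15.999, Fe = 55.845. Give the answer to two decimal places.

Formula mass = 1.14×24.305 + 0.86×55.845 + 2×28.085 + 6×15.999 = 227.898 g/mol, of which 56.170 g is Si.
So Si makes up 56.170/227.898 = 0.2465 of the mass, i.e. 24.65%.

24.65 mass %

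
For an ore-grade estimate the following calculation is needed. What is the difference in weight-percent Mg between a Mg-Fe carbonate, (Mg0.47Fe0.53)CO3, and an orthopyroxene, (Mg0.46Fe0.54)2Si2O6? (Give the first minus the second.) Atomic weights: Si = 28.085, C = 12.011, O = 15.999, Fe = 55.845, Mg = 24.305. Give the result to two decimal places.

1.79 percentage points

M((Mg0.47Fe0.53)CO3) = 101.029 g/mol, so wt% Mg = 11.423/101.029 × 100 = 11.31%.
M((Mg0.46Fe0.54)2Si2O6) = 234.837 g/mol, so wt% Mg = 22.361/234.837 × 100 = 9.52%.
11.31 − 9.52 = 1.79 pp.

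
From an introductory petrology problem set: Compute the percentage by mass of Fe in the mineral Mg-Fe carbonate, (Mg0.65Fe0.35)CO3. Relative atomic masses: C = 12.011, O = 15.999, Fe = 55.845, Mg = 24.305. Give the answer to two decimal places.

M((Mg0.65Fe0.35)CO3) = 95.352 g/mol.
Fe contributes 0.35 × 55.845 = 19.546 g per mole.
19.546/95.352 = 0.2050 → 20.50%.

20.50 mass %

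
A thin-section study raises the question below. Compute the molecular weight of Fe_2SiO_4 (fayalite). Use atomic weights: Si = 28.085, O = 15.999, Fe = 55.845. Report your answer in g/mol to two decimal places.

203.77 g/mol

M = 2(55.845) + 1(28.085) + 4(15.999)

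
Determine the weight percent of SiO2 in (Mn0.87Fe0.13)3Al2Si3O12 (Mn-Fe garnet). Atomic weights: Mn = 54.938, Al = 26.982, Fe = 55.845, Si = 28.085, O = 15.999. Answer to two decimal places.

36.39 wt%

M((Mn0.87Fe0.13)3Al2Si3O12) = 495.375 g/mol; M(SiO2) = 60.083 g/mol.
Moles SiO2 per formula unit = 3 Si ÷ 1 = 3.0000.
SiO2 fraction = (3.0000 × 60.083) / 495.375 = 180.249/495.375 = 0.3639.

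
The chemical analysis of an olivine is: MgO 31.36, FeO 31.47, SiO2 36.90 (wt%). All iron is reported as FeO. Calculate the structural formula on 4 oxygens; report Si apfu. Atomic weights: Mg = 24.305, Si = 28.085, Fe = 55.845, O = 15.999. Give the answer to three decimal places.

1.005 Si apfu

31.36 wt% MgO ÷ 40.304 g/mol = 0.77809 mol, giving 0.77809 Mg and 0.77809 O.
31.47 wt% FeO ÷ 71.844 g/mol = 0.43803 mol, giving 0.43803 Fe and 0.43803 O.
36.90 wt% SiO2 ÷ 60.083 g/mol = 0.61415 mol, giving 0.61415 Si and 1.22830 O.
Oxygen sums to 2.44442; scaling by 4/2.44442 = 1.63638 puts the formula on 4 O.
Si: 0.61415 × 1.63638 = 1.005 atoms per formula unit.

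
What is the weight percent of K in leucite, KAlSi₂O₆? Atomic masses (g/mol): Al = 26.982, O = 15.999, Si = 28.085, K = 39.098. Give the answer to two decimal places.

M(KAlSi₂O₆) = 218.244 g/mol.
K contributes 1 × 39.098 = 39.098 g per mole.
39.098/218.244 = 0.1791 → 17.91%.

17.91 wt%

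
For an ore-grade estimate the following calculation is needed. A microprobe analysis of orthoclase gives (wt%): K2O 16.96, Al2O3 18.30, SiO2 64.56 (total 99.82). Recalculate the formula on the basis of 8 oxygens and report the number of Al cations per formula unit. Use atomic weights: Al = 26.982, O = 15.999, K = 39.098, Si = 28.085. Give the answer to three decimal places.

K2O (M=94.195): mol = 0.18005; K = 0.36010, O = 0.18005.
Al2O3 (M=101.961): mol = 0.17948; Al = 0.35896, O = 0.53844.
SiO2 (M=60.083): mol = 1.07451; Si = 1.07451, O = 2.14902.
ΣO = 2.86751; factor = 8/ΣO = 2.78988.
Al apfu = 0.35896 × 2.78988 = 1.001.

1.001 Al apfu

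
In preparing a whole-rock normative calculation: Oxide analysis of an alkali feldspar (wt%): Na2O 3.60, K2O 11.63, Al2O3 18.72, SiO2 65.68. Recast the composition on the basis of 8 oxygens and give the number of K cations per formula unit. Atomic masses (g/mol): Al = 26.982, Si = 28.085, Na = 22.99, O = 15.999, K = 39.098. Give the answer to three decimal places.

0.677 K apfu

3.60 wt% Na2O ÷ 61.979 g/mol = 0.05808 mol, giving 0.11616 Na and 0.05808 O.
11.63 wt% K2O ÷ 94.195 g/mol = 0.12347 mol, giving 0.24694 K and 0.12347 O.
18.72 wt% Al2O3 ÷ 101.961 g/mol = 0.18360 mol, giving 0.36720 Al and 0.55080 O.
65.68 wt% SiO2 ÷ 60.083 g/mol = 1.09315 mol, giving 1.09315 Si and 2.18630 O.
Oxygen sums to 2.91865; scaling by 8/2.91865 = 2.74099 puts the formula on 8 O.
K: 0.24694 × 2.74099 = 0.677 atoms per formula unit.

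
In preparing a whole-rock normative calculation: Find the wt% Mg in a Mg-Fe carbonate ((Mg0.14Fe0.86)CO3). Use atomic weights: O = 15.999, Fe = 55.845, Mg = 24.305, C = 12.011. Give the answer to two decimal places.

3.05 weight percent

Molar mass of (Mg0.14Fe0.86)CO3: 0.14×24.305 + 0.86×55.845 + 1×12.011 + 3×15.999 = 111.437 g/mol.
Mass of Mg per formula unit: 0.14 × 24.305 = 3.403 g.
Weight fraction Mg = 3.403 / 111.437 = 0.0305.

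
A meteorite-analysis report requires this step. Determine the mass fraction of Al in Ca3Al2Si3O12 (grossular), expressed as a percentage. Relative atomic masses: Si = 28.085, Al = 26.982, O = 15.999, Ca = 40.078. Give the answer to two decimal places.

11.98 wt%

Molar mass of Ca3Al2Si3O12: 3×40.078 + 2×26.982 + 3×28.085 + 12×15.999 = 450.441 g/mol.
Mass of Al per formula unit: 2 × 26.982 = 53.964 g.
Weight fraction Al = 53.964 / 450.441 = 0.1198.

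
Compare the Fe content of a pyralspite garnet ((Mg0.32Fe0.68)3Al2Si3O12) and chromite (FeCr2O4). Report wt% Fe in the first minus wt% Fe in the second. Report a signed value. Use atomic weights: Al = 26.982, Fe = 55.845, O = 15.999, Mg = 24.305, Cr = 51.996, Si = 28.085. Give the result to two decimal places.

-0.58 percentage points

First mineral: 113.924 g Fe in 467.464 g formula = 24.37 wt% Fe.
Second mineral: 55.845 g Fe in 223.833 g formula = 24.95 wt% Fe.
24.37% − 24.95% gives a difference of -0.58 percentage points.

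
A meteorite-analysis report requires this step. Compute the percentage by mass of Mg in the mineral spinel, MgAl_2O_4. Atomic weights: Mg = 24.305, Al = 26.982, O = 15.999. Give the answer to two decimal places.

17.08 wt%

Formula mass = 1·24.305 + 2·26.982 + 4·15.999 = 142.265 g/mol, of which 24.305 g is Mg.
So Mg makes up 24.305/142.265 = 0.1708 of the mass, i.e. 17.08%.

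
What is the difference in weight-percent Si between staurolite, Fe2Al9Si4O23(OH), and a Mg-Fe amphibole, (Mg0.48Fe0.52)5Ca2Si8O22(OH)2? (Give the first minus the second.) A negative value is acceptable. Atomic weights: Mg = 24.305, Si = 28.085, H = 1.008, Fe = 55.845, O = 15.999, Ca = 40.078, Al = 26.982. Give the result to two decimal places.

-11.93 percentage points

M(Fe2Al9Si4O23(OH)) = 851.852 g/mol, so wt% Si = 112.340/851.852 × 100 = 13.19%.
M((Mg0.48Fe0.52)5Ca2Si8O22(OH)2) = 894.357 g/mol, so wt% Si = 224.680/894.357 × 100 = 25.12%.
13.19 − 25.12 = -11.93 pp.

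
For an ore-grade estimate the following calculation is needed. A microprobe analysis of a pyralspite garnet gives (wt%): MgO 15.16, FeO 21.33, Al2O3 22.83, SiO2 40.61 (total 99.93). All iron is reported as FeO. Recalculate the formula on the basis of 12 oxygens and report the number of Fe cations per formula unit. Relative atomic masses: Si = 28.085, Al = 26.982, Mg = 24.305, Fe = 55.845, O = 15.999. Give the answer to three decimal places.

15.16 wt% MgO ÷ 40.304 g/mol = 0.37614 mol, giving 0.37614 Mg and 0.37614 O.
21.33 wt% FeO ÷ 71.844 g/mol = 0.29689 mol, giving 0.29689 Fe and 0.29689 O.
22.83 wt% Al2O3 ÷ 101.961 g/mol = 0.22391 mol, giving 0.44782 Al and 0.67173 O.
40.61 wt% SiO2 ÷ 60.083 g/mol = 0.67590 mol, giving 0.67590 Si and 1.35180 O.
Oxygen sums to 2.69656; scaling by 12/2.69656 = 4.45011 puts the formula on 12 O.
Fe: 0.29689 × 4.45011 = 1.321 atoms per formula unit.

1.321 Fe apfu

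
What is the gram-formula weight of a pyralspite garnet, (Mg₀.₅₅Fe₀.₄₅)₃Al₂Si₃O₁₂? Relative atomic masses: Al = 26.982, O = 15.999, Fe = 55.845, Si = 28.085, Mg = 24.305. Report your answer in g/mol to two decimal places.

445.70 g/mol

M = 1.65×24.305 + 1.35×55.845 + 2×26.982 + 3×28.085 + 12×15.999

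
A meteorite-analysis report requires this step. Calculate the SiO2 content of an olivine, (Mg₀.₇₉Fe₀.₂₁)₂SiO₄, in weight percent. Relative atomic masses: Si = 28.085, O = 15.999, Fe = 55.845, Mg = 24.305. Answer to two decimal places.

M((Mg₀.₇₉Fe₀.₂₁)₂SiO₄) = 153.938 g/mol; M(SiO2) = 60.083 g/mol.
Moles SiO2 per formula unit = 1 Si ÷ 1 = 1.0000.
SiO2 fraction = (1.0000 × 60.083) / 153.938 = 60.083/153.938 = 0.3903.

39.03 wt%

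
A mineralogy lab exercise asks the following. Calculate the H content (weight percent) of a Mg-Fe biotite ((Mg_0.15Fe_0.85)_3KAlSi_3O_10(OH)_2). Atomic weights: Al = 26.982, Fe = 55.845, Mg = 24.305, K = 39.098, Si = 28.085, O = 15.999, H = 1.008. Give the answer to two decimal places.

0.41 weight percent

Formula mass = 0.45*24.305 + 2.55*55.845 + 1*39.098 + 1*26.982 + 3*28.085 + 12*15.999 + 2*1.008 = 497.681 g/mol, of which 2.016 g is H.
So H makes up 2.016/497.681 = 0.0041 of the mass, i.e. 0.41%.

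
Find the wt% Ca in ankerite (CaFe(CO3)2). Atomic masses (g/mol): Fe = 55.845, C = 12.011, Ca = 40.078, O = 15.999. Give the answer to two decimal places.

18.56 weight percent

M(CaFe(CO3)2) = 215.939 g/mol.
Ca contributes 1 × 40.078 = 40.078 g per mole.
40.078/215.939 = 0.1856 → 18.56%.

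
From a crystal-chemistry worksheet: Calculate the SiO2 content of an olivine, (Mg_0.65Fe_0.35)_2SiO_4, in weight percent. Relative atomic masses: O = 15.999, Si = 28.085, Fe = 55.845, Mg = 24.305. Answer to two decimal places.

36.91 wt%

M((Mg_0.65Fe_0.35)_2SiO_4) = 162.769 g/mol; M(SiO2) = 60.083 g/mol.
Moles SiO2 per formula unit = 1 Si ÷ 1 = 1.0000.
SiO2 fraction = (1.0000 × 60.083) / 162.769 = 60.083/162.769 = 0.3691.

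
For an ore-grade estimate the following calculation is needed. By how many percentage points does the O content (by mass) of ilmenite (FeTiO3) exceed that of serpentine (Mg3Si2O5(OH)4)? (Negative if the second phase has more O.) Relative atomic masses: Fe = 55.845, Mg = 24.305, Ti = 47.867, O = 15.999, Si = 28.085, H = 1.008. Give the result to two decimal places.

-20.32 percentage points

M(FeTiO3) = 151.709 g/mol, so wt% O = 47.997/151.709 × 100 = 31.64%.
M(Mg3Si2O5(OH)4) = 277.108 g/mol, so wt% O = 143.991/277.108 × 100 = 51.96%.
31.64 − 51.96 = -20.32 pp.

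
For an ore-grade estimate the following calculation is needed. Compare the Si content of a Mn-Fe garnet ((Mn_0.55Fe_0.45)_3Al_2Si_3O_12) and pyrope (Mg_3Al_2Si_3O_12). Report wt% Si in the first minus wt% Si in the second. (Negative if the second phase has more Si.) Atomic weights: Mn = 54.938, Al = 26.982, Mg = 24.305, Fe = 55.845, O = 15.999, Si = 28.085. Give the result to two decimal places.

-3.92 percentage points

First mineral: 84.255 g Si in 496.245 g formula = 16.98 wt% Si.
Second mineral: 84.255 g Si in 403.122 g formula = 20.90 wt% Si.
16.98% − 20.90% gives a difference of -3.92 percentage points.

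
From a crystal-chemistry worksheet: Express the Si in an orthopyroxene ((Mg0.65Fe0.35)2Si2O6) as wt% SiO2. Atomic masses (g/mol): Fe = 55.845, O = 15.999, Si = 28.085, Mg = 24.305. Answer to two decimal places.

53.92 wt%

Molar mass of (Mg0.65Fe0.35)2Si2O6 = 1.30·24.305 + 0.70·55.845 + 2·28.085 + 6·15.999 = 222.852 g/mol.
Each formula unit contains 2 Si, equivalent to 2/1 = 2.0000 mol SiO2.
M(SiO2) = 1×28.085 + 2×15.999 = 60.083 g/mol.
Mass of SiO2 per formula unit = 2.0000 × 60.083 = 120.166 g.
SiO2 wt% = 120.166 / 222.852 × 100 = 53.92%.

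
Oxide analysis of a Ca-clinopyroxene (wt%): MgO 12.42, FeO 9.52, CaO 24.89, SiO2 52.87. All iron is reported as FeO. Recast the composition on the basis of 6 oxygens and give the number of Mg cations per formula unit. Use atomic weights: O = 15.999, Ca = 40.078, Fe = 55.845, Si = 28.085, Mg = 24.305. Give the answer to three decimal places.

MgO: 12.42/40.304 = 0.30816 mol → 0.30816 mol Mg, 0.30816 mol O.
FeO: 9.52/71.844 = 0.13251 mol → 0.13251 mol Fe, 0.13251 mol O.
CaO: 24.89/56.077 = 0.44385 mol → 0.44385 mol Ca, 0.44385 mol O.
SiO2: 52.87/60.083 = 0.87995 mol → 0.87995 mol Si, 1.75990 mol O.
Total oxygen = 2.64442 mol. Normalization factor = 6/2.64442 = 2.26893.
Mg per 6 O = 0.30816 × 2.26893 = 0.699.

0.699 Mg apfu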